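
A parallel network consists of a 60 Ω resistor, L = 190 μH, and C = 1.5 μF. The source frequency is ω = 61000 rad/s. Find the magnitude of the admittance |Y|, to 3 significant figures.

17.5 mS

X_L = ωL = 11.6 Ω
X_C = 1/(ωC) = 10.9 Ω
Parallel: admittances add. Y = 1/R + 1/(jωL) + jωC
Y = (0.0167 + j0.00522) S
|Y| = 0.0175 S → |Z| = 1/|Y| = 57.3 Ω, ∠Z = −∠Y = -17.4°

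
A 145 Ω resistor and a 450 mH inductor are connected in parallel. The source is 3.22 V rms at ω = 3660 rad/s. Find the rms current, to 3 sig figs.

X_L = ωL = 1650 Ω
Parallel: admittances add. Y = 1/R + 1/(jωL)
Y = (0.00690 − j0.000607) S
|Y| = 0.00692 S → |Z| = 1/|Y| = 144 Ω, ∠Z = −∠Y = 5.03°
I = V/|Z| = 3.22/144 = 22.3 mA

22.3 mA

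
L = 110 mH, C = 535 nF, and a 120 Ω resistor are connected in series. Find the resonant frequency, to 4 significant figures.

656.1 Hz

ω₀ = 1/√(LC) = 1/√(0.11 × 5.35e-07) = 4122 rad/s
f₀ = ω₀/(2π) = 656.1 Hz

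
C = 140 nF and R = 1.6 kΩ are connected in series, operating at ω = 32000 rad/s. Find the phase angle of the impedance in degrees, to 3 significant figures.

-7.94°

X_C = 1/(ωC) = 223 Ω
Z = 1600 − j223 Ω
|Z| = √(1600² + 223²) = 1620 Ω
∠Z = arctan(-223/1600) = -7.94°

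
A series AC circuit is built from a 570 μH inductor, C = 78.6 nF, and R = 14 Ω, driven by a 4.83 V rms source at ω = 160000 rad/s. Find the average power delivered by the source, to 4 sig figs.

X_L = ωL = 91.20 Ω
X_C = 1/(ωC) = 79.52 Ω
Net reactance X = X_L − X_C = 11.68 Ω
Z = 14.00 + j11.68 Ω
|Z| = √(14.00² + 11.68²) = 18.23 Ω
∠Z = arctan(11.68/14.00) = 39.85°
I = V/|Z| = 264.9 mA
P = VI cos φ = 4.83 × 0.2649 × cos(39.85°) = 982.3 mW

982.3 mW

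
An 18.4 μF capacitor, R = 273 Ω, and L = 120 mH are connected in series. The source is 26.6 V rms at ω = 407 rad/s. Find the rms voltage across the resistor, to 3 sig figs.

25.4 V

X_L = ωL = 48.8 Ω
X_C = 1/(ωC) = 134 Ω
Net reactance X = X_L − X_C = -84.7 Ω
Z = 273 − j84.7 Ω
|Z| = √(273² + 84.7²) = 286 Ω
I = V/|Z| = 93.1 mA
V_R = I·|Z_R| = 0.0931 × 273 = 25.4 V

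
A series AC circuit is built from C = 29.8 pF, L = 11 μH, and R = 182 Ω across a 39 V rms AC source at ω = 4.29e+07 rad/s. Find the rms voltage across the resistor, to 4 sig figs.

19.73 V

X_L = ωL = 471.9 Ω
X_C = 1/(ωC) = 782.2 Ω
Net reactance X = X_L − X_C = -310.3 Ω
Z = 182.0 − j310.3 Ω
|Z| = √(182.0² + 310.3²) = 359.7 Ω
I = V/|Z| = 108.4 mA
V_R = I·|Z_R| = 0.1084 × 182.0 = 19.73 V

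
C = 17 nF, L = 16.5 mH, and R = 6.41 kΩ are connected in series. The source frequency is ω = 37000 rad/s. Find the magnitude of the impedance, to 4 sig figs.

6484 Ω

X_L = ωL = 610.5 Ω
X_C = 1/(ωC) = 1590 Ω
Net reactance X = X_L − X_C = -979.3 Ω
Z = 6410 − j979.3 Ω
|Z| = √(6410² + 979.3²) = 6484 Ω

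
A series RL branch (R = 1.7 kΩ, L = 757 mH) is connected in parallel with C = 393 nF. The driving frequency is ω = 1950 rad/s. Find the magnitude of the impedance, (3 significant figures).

1720 Ω

X_L = ωL = 1480 Ω
X_C = 1/(ωC) = 1300 Ω
Branch 1 (R+jX_L): Z₁ = 1700 + j1480 Ω, |Z₁| = 2250 Ω
Branch 2 (−jX_C): Z₂ = −j1300 Ω
Parallel: Z = Z₁Z₂/(Z₁+Z₂), |Z| = 1720 Ω, ∠Z = -54.8°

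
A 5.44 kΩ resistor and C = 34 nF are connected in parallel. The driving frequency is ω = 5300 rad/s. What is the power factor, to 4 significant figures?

X_C = 1/(ωC) = 5549 Ω
Parallel: admittances add. Y = 1/R + jωC
Y = (0.0001838 + j0.0001802) S
|Y| = 0.0002574 S → |Z| = 1/|Y| = 3885 Ω, ∠Z = −∠Y = -44.43°
cos φ = cos(-44.43°) = 0.7141

0.7141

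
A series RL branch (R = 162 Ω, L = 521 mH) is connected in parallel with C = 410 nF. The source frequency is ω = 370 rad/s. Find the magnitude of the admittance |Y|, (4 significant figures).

3.856 mS

X_L = ωL = 192.8 Ω
X_C = 1/(ωC) = 6592 Ω
Branch 1 (R+jX_L): Z₁ = 162.0 + j192.8 Ω, |Z₁| = 251.8 Ω
Branch 2 (−jX_C): Z₂ = −j6592 Ω
Parallel: Z = Z₁Z₂/(Z₁+Z₂), |Z| = 259.3 Ω, ∠Z = 48.51°
|Y| = 1/|Z| = 3.856 mS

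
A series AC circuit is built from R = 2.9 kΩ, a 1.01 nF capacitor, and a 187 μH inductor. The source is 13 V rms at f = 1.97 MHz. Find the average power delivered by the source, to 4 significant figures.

36.56 mW

ω = 2πf = 1.238e+07 rad/s
X_L = ωL = 2315 Ω
X_C = 1/(ωC) = 79.99 Ω
Net reactance X = X_L − X_C = 2235 Ω
Z = 2900 + j2235 Ω
|Z| = √(2900² + 2235²) = 3661 Ω
∠Z = arctan(2235/2900) = 37.62°
I = V/|Z| = 3.551 mA
P = VI cos φ = 13 × 0.003551 × cos(37.62°) = 36.56 mW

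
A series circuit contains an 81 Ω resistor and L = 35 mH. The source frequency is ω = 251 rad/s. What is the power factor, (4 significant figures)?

0.9942

X_L = ωL = 8.785 Ω
Z = 81.00 + j8.785 Ω
|Z| = √(81.00² + 8.785²) = 81.48 Ω
∠Z = arctan(8.785/81.00) = 6.190°
cos φ = cos(6.190°) = 0.9942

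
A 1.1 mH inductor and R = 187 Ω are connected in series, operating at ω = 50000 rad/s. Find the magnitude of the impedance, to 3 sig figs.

195 Ω

X_L = ωL = 55.0 Ω
Z = 187 + j55.0 Ω
|Z| = √(187² + 55.0²) = 195 Ω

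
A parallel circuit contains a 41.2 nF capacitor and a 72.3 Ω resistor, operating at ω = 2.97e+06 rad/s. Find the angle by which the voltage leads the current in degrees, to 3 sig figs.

X_C = 1/(ωC) = 8.17 Ω
Parallel: admittances add. Y = 1/R + jωC
Y = (0.0138 + j0.122) S
|Y| = 0.123 S → |Z| = 1/|Y| = 8.12 Ω, ∠Z = −∠Y = -83.6°

-83.6°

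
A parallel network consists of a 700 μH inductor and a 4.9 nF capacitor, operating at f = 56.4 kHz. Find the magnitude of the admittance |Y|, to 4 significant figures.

2.295 mS

ω = 2πf = 354400 rad/s
X_L = ωL = 248.1 Ω
X_C = 1/(ωC) = 575.9 Ω
Parallel: admittances add. Y = 1/(jωL) + jωC
Y = (0 − j0.002295) S
|Y| = 0.002295 S → |Z| = 1/|Y| = 435.8 Ω, ∠Z = −∠Y = 90.00°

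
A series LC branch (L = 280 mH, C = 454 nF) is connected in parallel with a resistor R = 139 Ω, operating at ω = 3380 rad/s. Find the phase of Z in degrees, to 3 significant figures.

25.2°

X_L = ωL = 946 Ω
X_C = 1/(ωC) = 652 Ω
Branch 1: Z₁ = R = 139 Ω
Branch 2 (series LC): Z₂ = j(X_L − X_C) = j295 Ω
Parallel: Z = Z₁Z₂/(Z₁+Z₂), |Z| = 126 Ω, ∠Z = 25.2°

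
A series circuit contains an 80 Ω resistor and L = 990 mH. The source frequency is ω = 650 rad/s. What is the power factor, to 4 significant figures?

X_L = ωL = 643.5 Ω
Z = 80.00 + j643.5 Ω
|Z| = √(80.00² + 643.5²) = 648.5 Ω
∠Z = arctan(643.5/80.00) = 82.91°
cos φ = cos(82.91°) = 0.1234

0.1234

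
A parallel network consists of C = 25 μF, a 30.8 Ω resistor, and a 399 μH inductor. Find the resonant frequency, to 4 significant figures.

ω₀ = 1/√(LC) = 1/√(0.000399 × 2.5e-05) = 10010 rad/s
f₀ = ω₀/(2π) = 1.594 kHz

1.594 kHz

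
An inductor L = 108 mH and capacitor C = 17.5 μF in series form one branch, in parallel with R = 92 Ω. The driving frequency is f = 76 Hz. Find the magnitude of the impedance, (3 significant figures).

ω = 2πf = 477.5 rad/s
X_L = ωL = 51.6 Ω
X_C = 1/(ωC) = 120 Ω
Branch 1: Z₁ = R = 92.0 Ω
Branch 2 (series LC): Z₂ = j(X_L − X_C) = −j68.1 Ω
Parallel: Z = Z₁Z₂/(Z₁+Z₂), |Z| = 54.7 Ω, ∠Z = -53.5°

54.7 Ω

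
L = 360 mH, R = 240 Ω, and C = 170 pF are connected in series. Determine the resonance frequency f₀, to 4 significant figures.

ω₀ = 1/√(LC) = 1/√(0.36 × 1.7e-10) = 127800 rad/s
f₀ = ω₀/(2π) = 20.34 kHz

20.34 kHz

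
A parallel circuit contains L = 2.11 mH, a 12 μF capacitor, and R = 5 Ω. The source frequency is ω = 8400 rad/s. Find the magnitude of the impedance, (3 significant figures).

X_L = ωL = 17.7 Ω
X_C = 1/(ωC) = 9.92 Ω
Parallel: admittances add. Y = 1/R + 1/(jωL) + jωC
Y = (0.200 + j0.0444) S
|Y| = 0.205 S → |Z| = 1/|Y| = 4.88 Ω, ∠Z = −∠Y = -12.5°

4.88 Ω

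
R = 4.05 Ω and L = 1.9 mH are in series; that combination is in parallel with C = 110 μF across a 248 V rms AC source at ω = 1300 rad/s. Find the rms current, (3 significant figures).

X_L = ωL = 2.47 Ω
X_C = 1/(ωC) = 6.99 Ω
Branch 1 (R+jX_L): Z₁ = 4.05 + j2.47 Ω, |Z₁| = 4.74 Ω
Branch 2 (−jX_C): Z₂ = −j6.99 Ω
Parallel: Z = Z₁Z₂/(Z₁+Z₂), |Z| = 5.46 Ω, ∠Z = -10.5°
I = V/|Z| = 248/5.46 = 45.4 A

45.4 A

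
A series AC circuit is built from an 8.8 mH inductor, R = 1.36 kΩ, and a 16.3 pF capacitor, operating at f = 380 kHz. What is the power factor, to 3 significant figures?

ω = 2πf = 2.388e+06 rad/s
X_L = ωL = 21000 Ω
X_C = 1/(ωC) = 25700 Ω
Net reactance X = X_L − X_C = -4680 Ω
Z = 1360 − j4680 Ω
|Z| = √(1360² + 4680²) = 4880 Ω
∠Z = arctan(-4680/1360) = -73.8°
cos φ = cos(-73.8°) = 0.279

0.279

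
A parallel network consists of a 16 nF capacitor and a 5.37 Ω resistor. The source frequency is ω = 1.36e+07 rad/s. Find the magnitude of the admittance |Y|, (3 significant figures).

X_C = 1/(ωC) = 4.60 Ω
Parallel: admittances add. Y = 1/R + jωC
Y = (0.186 + j0.218) S
|Y| = 0.286 S → |Z| = 1/|Y| = 3.49 Ω, ∠Z = −∠Y = -49.4°

286 mS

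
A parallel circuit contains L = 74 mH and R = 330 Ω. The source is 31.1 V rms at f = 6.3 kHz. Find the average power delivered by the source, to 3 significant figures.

ω = 2πf = 39580 rad/s
X_L = ωL = 2930 Ω
Parallel: admittances add. Y = 1/R + 1/(jωL)
Y = (0.00303 − j0.000341) S
|Y| = 0.00305 S → |Z| = 1/|Y| = 328 Ω, ∠Z = −∠Y = 6.43°
I = V/|Z| = 94.8 mA
P = VI cos φ = 31.1 × 0.0948 × cos(6.43°) = 2.93 W

2.93 W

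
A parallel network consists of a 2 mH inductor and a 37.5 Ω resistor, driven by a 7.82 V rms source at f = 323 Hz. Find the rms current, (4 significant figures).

1.938 A

ω = 2πf = 2029 rad/s
X_L = ωL = 4.059 Ω
Parallel: admittances add. Y = 1/R + 1/(jωL)
Y = (0.02667 − j0.2464) S
|Y| = 0.2478 S → |Z| = 1/|Y| = 4.035 Ω, ∠Z = −∠Y = 83.82°
I = V/|Z| = 7.82/4.035 = 1.938 A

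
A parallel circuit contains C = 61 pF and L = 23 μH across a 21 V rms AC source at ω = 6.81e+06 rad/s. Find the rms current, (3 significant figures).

125 mA

X_L = ωL = 157 Ω
X_C = 1/(ωC) = 2410 Ω
Parallel: admittances add. Y = 1/(jωL) + jωC
Y = (0 − j0.00597) S
|Y| = 0.00597 S → |Z| = 1/|Y| = 168 Ω, ∠Z = −∠Y = 90.0°
I = V/|Z| = 21/168 = 125 mA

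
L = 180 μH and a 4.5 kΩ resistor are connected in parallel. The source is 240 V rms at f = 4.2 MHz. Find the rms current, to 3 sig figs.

73.5 mA

ω = 2πf = 2.639e+07 rad/s
X_L = ωL = 4750 Ω
Parallel: admittances add. Y = 1/R + 1/(jωL)
Y = (0.000222 − j0.000211) S
|Y| = 0.000306 S → |Z| = 1/|Y| = 3270 Ω, ∠Z = −∠Y = 43.5°
I = V/|Z| = 240/3270 = 73.5 mA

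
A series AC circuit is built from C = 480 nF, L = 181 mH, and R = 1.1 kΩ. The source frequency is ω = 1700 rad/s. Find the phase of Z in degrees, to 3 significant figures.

X_L = ωL = 308 Ω
X_C = 1/(ωC) = 1230 Ω
Net reactance X = X_L − X_C = -918 Ω
Z = 1100 − j918 Ω
|Z| = √(1100² + 918²) = 1430 Ω
∠Z = arctan(-918/1100) = -39.8°

-39.8°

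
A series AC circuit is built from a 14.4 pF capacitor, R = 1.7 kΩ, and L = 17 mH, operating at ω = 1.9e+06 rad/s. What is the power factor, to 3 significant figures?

X_L = ωL = 32300 Ω
X_C = 1/(ωC) = 36500 Ω
Net reactance X = X_L − X_C = -4250 Ω
Z = 1700 − j4250 Ω
|Z| = √(1700² + 4250²) = 4580 Ω
∠Z = arctan(-4250/1700) = -68.2°
cos φ = cos(-68.2°) = 0.371

0.371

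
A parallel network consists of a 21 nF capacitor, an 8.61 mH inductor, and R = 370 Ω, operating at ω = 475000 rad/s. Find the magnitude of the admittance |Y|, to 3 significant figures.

10.1 mS

X_L = ωL = 4090 Ω
X_C = 1/(ωC) = 100 Ω
Parallel: admittances add. Y = 1/R + 1/(jωL) + jωC
Y = (0.00270 + j0.00973) S
|Y| = 0.0101 S → |Z| = 1/|Y| = 99.0 Ω, ∠Z = −∠Y = -74.5°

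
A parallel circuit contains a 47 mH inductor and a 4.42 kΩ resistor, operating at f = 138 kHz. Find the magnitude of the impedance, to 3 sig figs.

ω = 2πf = 867100 rad/s
X_L = ωL = 40800 Ω
Parallel: admittances add. Y = 1/R + 1/(jωL)
Y = (0.000226 − j2.45e-05) S
|Y| = 0.000228 S → |Z| = 1/|Y| = 4390 Ω, ∠Z = −∠Y = 6.19°

4390 Ω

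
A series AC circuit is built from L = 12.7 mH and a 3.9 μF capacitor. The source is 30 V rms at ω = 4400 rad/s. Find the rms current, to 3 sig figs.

12.5 A

X_L = ωL = 55.9 Ω
X_C = 1/(ωC) = 58.3 Ω
Net reactance X = X_L − X_C = -2.40 Ω
Z = − j2.40 Ω
|Z| = √(0² + 2.40²) = 2.40 Ω
I = V/|Z| = 30/2.40 = 12.5 A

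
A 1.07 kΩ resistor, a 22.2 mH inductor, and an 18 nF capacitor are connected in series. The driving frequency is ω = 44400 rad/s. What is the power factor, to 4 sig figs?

0.9706

X_L = ωL = 985.7 Ω
X_C = 1/(ωC) = 1251 Ω
Net reactance X = X_L − X_C = -265.6 Ω
Z = 1070 − j265.6 Ω
|Z| = √(1070² + 265.6²) = 1102 Ω
∠Z = arctan(-265.6/1070) = -13.94°
cos φ = cos(-13.94°) = 0.9706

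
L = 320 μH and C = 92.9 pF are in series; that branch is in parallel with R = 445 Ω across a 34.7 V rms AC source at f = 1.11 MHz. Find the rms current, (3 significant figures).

92.9 mA

ω = 2πf = 6.974e+06 rad/s
X_L = ωL = 2230 Ω
X_C = 1/(ωC) = 1540 Ω
Branch 1: Z₁ = R = 445 Ω
Branch 2 (series LC): Z₂ = j(X_L − X_C) = j688 Ω
Parallel: Z = Z₁Z₂/(Z₁+Z₂), |Z| = 374 Ω, ∠Z = 32.9°
I = V/|Z| = 34.7/374 = 92.9 mA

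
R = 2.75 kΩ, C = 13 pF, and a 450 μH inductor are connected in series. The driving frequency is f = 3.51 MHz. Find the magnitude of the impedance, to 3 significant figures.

ω = 2πf = 2.205e+07 rad/s
X_L = ωL = 9920 Ω
X_C = 1/(ωC) = 3490 Ω
Net reactance X = X_L − X_C = 6440 Ω
Z = 2750 + j6440 Ω
|Z| = √(2750² + 6440²) = 7000 Ω

7000 Ω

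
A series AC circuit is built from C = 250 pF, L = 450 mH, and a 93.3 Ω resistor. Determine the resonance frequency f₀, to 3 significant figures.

15.0 kHz

ω₀ = 1/√(LC) = 1/√(0.45 × 2.5e-10) = 94280 rad/s
f₀ = ω₀/(2π) = 15.0 kHz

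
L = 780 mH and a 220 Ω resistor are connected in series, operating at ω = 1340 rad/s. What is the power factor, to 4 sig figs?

X_L = ωL = 1045 Ω
Z = 220.0 + j1045 Ω
|Z| = √(220.0² + 1045²) = 1068 Ω
∠Z = arctan(1045/220.0) = 78.11°
cos φ = cos(78.11°) = 0.2060

0.2060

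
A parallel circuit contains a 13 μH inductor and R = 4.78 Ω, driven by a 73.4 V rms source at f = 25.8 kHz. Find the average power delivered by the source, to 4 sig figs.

ω = 2πf = 162100 rad/s
X_L = ωL = 2.107 Ω
Parallel: admittances add. Y = 1/R + 1/(jωL)
Y = (0.2092 − j0.4745) S
|Y| = 0.5186 S → |Z| = 1/|Y| = 1.928 Ω, ∠Z = −∠Y = 66.21°
I = V/|Z| = 38.06 A
P = VI cos φ = 73.4 × 38.06 × cos(66.21°) = 1.127 kW

1.127 kW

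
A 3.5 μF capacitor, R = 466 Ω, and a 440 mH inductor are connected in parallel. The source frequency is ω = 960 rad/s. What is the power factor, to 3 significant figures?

0.908

X_L = ωL = 422 Ω
X_C = 1/(ωC) = 298 Ω
Parallel: admittances add. Y = 1/R + 1/(jωL) + jωC
Y = (0.00215 + j0.000993) S
|Y| = 0.00236 S → |Z| = 1/|Y| = 423 Ω, ∠Z = −∠Y = -24.8°
cos φ = cos(-24.8°) = 0.908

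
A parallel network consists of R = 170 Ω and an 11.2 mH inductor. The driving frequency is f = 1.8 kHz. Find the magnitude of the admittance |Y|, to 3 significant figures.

ω = 2πf = 11310 rad/s
X_L = ωL = 127 Ω
Parallel: admittances add. Y = 1/R + 1/(jωL)
Y = (0.00588 − j0.00789) S
|Y| = 0.00985 S → |Z| = 1/|Y| = 102 Ω, ∠Z = −∠Y = 53.3°

9.85 mS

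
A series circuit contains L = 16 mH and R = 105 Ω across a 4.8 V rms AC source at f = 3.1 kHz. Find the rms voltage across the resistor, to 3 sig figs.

ω = 2πf = 19480 rad/s
X_L = ωL = 312 Ω
Z = 105 + j312 Ω
|Z| = √(105² + 312²) = 329 Ω
I = V/|Z| = 14.6 mA
V_R = I·|Z_R| = 0.0146 × 105 = 1.53 V

1.53 V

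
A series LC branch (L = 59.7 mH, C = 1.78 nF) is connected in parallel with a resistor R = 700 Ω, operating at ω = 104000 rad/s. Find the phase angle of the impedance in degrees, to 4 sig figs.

40.94°

X_L = ωL = 6209 Ω
X_C = 1/(ωC) = 5402 Ω
Branch 1: Z₁ = R = 700.0 Ω
Branch 2 (series LC): Z₂ = j(X_L − X_C) = j806.9 Ω
Parallel: Z = Z₁Z₂/(Z₁+Z₂), |Z| = 528.8 Ω, ∠Z = 40.94°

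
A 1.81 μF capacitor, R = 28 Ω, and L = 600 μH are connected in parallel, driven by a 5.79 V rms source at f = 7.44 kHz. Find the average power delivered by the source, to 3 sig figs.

ω = 2πf = 46750 rad/s
X_L = ωL = 28.0 Ω
X_C = 1/(ωC) = 11.8 Ω
Parallel: admittances add. Y = 1/R + 1/(jωL) + jωC
Y = (0.0357 + j0.0490) S
|Y| = 0.0606 S → |Z| = 1/|Y| = 16.5 Ω, ∠Z = −∠Y = -53.9°
I = V/|Z| = 351 mA
P = VI cos φ = 5.79 × 0.351 × cos(-53.9°) = 1.20 W

1.20 W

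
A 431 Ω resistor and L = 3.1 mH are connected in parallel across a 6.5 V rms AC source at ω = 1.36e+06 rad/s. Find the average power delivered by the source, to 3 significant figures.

98.0 mW

X_L = ωL = 4220 Ω
Parallel: admittances add. Y = 1/R + 1/(jωL)
Y = (0.00232 − j0.000237) S
|Y| = 0.00233 S → |Z| = 1/|Y| = 429 Ω, ∠Z = −∠Y = 5.84°
I = V/|Z| = 15.2 mA
P = VI cos φ = 6.5 × 0.0152 × cos(5.84°) = 98.0 mW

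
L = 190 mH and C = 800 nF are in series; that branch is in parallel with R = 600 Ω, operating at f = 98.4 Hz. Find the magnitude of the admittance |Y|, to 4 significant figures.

ω = 2πf = 618.3 rad/s
X_L = ωL = 117.5 Ω
X_C = 1/(ωC) = 2022 Ω
Branch 1: Z₁ = R = 600.0 Ω
Branch 2 (series LC): Z₂ = j(X_L − X_C) = −j1904 Ω
Parallel: Z = Z₁Z₂/(Z₁+Z₂), |Z| = 572.3 Ω, ∠Z = -17.49°
|Y| = 1/|Z| = 1.747 mS

1.747 mS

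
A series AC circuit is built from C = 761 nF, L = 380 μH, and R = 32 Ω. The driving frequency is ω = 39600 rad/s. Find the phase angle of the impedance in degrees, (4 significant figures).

-29.54°

X_L = ωL = 15.05 Ω
X_C = 1/(ωC) = 33.18 Ω
Net reactance X = X_L − X_C = -18.14 Ω
Z = 32.00 − j18.14 Ω
|Z| = √(32.00² + 18.14²) = 36.78 Ω
∠Z = arctan(-18.14/32.00) = -29.54°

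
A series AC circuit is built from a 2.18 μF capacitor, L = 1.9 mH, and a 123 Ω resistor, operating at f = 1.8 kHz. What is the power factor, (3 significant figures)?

0.988

ω = 2πf = 11310 rad/s
X_L = ωL = 21.5 Ω
X_C = 1/(ωC) = 40.6 Ω
Net reactance X = X_L − X_C = -19.1 Ω
Z = 123 − j19.1 Ω
|Z| = √(123² + 19.1²) = 124 Ω
∠Z = arctan(-19.1/123) = -8.81°
cos φ = cos(-8.81°) = 0.988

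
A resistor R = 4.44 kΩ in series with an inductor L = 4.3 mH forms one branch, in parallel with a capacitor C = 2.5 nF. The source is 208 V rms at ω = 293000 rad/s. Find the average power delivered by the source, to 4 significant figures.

9.018 W

X_L = ωL = 1260 Ω
X_C = 1/(ωC) = 1365 Ω
Branch 1 (R+jX_L): Z₁ = 4440 + j1260 Ω, |Z₁| = 4615 Ω
Branch 2 (−jX_C): Z₂ = −j1365 Ω
Parallel: Z = Z₁Z₂/(Z₁+Z₂), |Z| = 1419 Ω, ∠Z = -72.80°
I = V/|Z| = 146.6 mA
P = VI cos φ = 208 × 0.1466 × cos(-72.80°) = 9.018 W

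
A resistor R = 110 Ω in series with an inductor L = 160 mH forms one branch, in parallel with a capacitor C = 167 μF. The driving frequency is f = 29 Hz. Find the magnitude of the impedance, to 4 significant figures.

ω = 2πf = 182.2 rad/s
X_L = ωL = 29.15 Ω
X_C = 1/(ωC) = 32.86 Ω
Branch 1 (R+jX_L): Z₁ = 110.0 + j29.15 Ω, |Z₁| = 113.8 Ω
Branch 2 (−jX_C): Z₂ = −j32.86 Ω
Parallel: Z = Z₁Z₂/(Z₁+Z₂), |Z| = 33.98 Ω, ∠Z = -73.22°

33.98 Ω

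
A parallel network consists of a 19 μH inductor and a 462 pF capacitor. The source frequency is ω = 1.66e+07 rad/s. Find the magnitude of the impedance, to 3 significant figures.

222 Ω

X_L = ωL = 315 Ω
X_C = 1/(ωC) = 130 Ω
Parallel: admittances add. Y = 1/(jωL) + jωC
Y = (0 + j0.00450) S
|Y| = 0.00450 S → |Z| = 1/|Y| = 222 Ω, ∠Z = −∠Y = -90.0°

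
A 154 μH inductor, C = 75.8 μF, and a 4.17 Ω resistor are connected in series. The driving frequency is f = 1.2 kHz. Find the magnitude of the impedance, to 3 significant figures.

ω = 2πf = 7540 rad/s
X_L = ωL = 1.16 Ω
X_C = 1/(ωC) = 1.75 Ω
Net reactance X = X_L − X_C = -0.589 Ω
Z = 4.17 − j0.589 Ω
|Z| = √(4.17² + 0.589²) = 4.21 Ω

4.21 Ω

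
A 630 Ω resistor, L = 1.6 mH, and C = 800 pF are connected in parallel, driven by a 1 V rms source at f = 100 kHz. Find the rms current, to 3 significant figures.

1.66 mA

ω = 2πf = 628300 rad/s
X_L = ωL = 1010 Ω
X_C = 1/(ωC) = 1990 Ω
Parallel: admittances add. Y = 1/R + 1/(jωL) + jωC
Y = (0.00159 − j0.000492) S
|Y| = 0.00166 S → |Z| = 1/|Y| = 602 Ω, ∠Z = −∠Y = 17.2°
I = V/|Z| = 1/602 = 1.66 mA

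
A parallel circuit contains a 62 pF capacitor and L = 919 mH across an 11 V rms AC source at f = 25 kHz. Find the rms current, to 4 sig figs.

30.93 μA

ω = 2πf = 157100 rad/s
X_L = ωL = 144400 Ω
X_C = 1/(ωC) = 102700 Ω
Parallel: admittances add. Y = 1/(jωL) + jωC
Y = (0 + j2.812e-06) S
|Y| = 2.812e-06 S → |Z| = 1/|Y| = 355700 Ω, ∠Z = −∠Y = -90.00°
I = V/|Z| = 11/355700 = 30.93 μA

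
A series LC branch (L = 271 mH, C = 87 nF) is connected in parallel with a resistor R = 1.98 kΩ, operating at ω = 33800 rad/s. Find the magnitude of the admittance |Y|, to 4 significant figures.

X_L = ωL = 9160 Ω
X_C = 1/(ωC) = 340.1 Ω
Branch 1: Z₁ = R = 1980 Ω
Branch 2 (series LC): Z₂ = j(X_L − X_C) = j8820 Ω
Parallel: Z = Z₁Z₂/(Z₁+Z₂), |Z| = 1932 Ω, ∠Z = 12.65°
|Y| = 1/|Z| = 517.6 μS

517.6 μS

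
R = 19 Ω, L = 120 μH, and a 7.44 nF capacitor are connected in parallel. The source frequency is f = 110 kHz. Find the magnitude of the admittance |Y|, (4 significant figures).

ω = 2πf = 691200 rad/s
X_L = ωL = 82.94 Ω
X_C = 1/(ωC) = 194.5 Ω
Parallel: admittances add. Y = 1/R + 1/(jωL) + jωC
Y = (0.05263 − j0.006915) S
|Y| = 0.05308 S → |Z| = 1/|Y| = 18.84 Ω, ∠Z = −∠Y = 7.485°

53.08 mS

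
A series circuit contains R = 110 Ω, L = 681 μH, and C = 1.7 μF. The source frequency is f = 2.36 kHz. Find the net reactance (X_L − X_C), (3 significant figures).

ω = 2πf = 14830 rad/s
X_L = ωL = 10.1 Ω
X_C = 1/(ωC) = 39.7 Ω
X = 10.1 − 39.7 = -29.6 Ω

-29.6 Ω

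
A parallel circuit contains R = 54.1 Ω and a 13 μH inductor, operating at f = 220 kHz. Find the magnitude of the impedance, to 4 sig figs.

17.05 Ω

ω = 2πf = 1.382e+06 rad/s
X_L = ωL = 17.97 Ω
Parallel: admittances add. Y = 1/R + 1/(jωL)
Y = (0.01848 − j0.05565) S
|Y| = 0.05864 S → |Z| = 1/|Y| = 17.05 Ω, ∠Z = −∠Y = 71.63°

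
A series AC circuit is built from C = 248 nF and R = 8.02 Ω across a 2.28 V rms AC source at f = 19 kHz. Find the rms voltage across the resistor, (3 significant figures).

0.527 V

ω = 2πf = 119400 rad/s
X_C = 1/(ωC) = 33.8 Ω
Z = 8.02 − j33.8 Ω
|Z| = √(8.02² + 33.8²) = 34.7 Ω
I = V/|Z| = 65.7 mA
V_R = I·|Z_R| = 0.0657 × 8.02 = 0.527 V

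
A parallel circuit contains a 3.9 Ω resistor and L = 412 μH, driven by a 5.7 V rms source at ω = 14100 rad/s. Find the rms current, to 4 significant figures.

X_L = ωL = 5.809 Ω
Parallel: admittances add. Y = 1/R + 1/(jωL)
Y = (0.2564 − j0.1721) S
|Y| = 0.3088 S → |Z| = 1/|Y| = 3.238 Ω, ∠Z = −∠Y = 33.88°
I = V/|Z| = 5.7/3.238 = 1.760 A

1.760 A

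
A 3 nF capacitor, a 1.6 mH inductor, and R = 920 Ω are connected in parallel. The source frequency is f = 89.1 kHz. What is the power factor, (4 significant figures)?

ω = 2πf = 559800 rad/s
X_L = ωL = 895.7 Ω
X_C = 1/(ωC) = 595.4 Ω
Parallel: admittances add. Y = 1/R + 1/(jωL) + jωC
Y = (0.001087 + j0.0005631) S
|Y| = 0.001224 S → |Z| = 1/|Y| = 816.9 Ω, ∠Z = −∠Y = -27.39°
cos φ = cos(-27.39°) = 0.8879

0.8879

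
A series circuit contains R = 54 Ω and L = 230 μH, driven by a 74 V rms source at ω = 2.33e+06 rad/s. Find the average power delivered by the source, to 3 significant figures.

X_L = ωL = 536 Ω
Z = 54.0 + j536 Ω
|Z| = √(54.0² + 536²) = 539 Ω
∠Z = arctan(536/54.0) = 84.2°
I = V/|Z| = 137 mA
P = VI cos φ = 74 × 0.137 × cos(84.2°) = 1.02 W

1.02 W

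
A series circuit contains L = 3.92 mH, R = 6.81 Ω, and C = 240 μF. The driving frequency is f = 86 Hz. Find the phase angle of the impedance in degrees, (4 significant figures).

ω = 2πf = 540.4 rad/s
X_L = ωL = 2.118 Ω
X_C = 1/(ωC) = 7.711 Ω
Net reactance X = X_L − X_C = -5.593 Ω
Z = 6.810 − j5.593 Ω
|Z| = √(6.810² + 5.593²) = 8.812 Ω
∠Z = arctan(-5.593/6.810) = -39.40°

-39.40°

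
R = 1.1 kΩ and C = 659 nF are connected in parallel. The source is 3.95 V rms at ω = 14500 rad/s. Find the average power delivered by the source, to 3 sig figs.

14.2 mW

X_C = 1/(ωC) = 105 Ω
Parallel: admittances add. Y = 1/R + jωC
Y = (0.000909 + j0.00956) S
|Y| = 0.00960 S → |Z| = 1/|Y| = 104 Ω, ∠Z = −∠Y = -84.6°
I = V/|Z| = 37.9 mA
P = VI cos φ = 3.95 × 0.0379 × cos(-84.6°) = 14.2 mW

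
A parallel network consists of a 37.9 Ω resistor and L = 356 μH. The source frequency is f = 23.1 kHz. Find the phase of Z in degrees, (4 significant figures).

ω = 2πf = 145100 rad/s
X_L = ωL = 51.67 Ω
Parallel: admittances add. Y = 1/R + 1/(jωL)
Y = (0.02639 − j0.01935) S
|Y| = 0.03272 S → |Z| = 1/|Y| = 30.56 Ω, ∠Z = −∠Y = 36.26°

36.26°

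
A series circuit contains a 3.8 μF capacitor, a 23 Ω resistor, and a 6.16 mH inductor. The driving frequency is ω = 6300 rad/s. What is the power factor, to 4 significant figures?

X_L = ωL = 38.81 Ω
X_C = 1/(ωC) = 41.77 Ω
Net reactance X = X_L − X_C = -2.963 Ω
Z = 23.00 − j2.963 Ω
|Z| = √(23.00² + 2.963²) = 23.19 Ω
∠Z = arctan(-2.963/23.00) = -7.341°
cos φ = cos(-7.341°) = 0.9918

0.9918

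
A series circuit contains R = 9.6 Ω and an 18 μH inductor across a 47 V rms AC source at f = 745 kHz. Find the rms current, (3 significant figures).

554 mA

ω = 2πf = 4.681e+06 rad/s
X_L = ωL = 84.3 Ω
Z = 9.60 + j84.3 Ω
|Z| = √(9.60² + 84.3²) = 84.8 Ω
I = V/|Z| = 47/84.8 = 554 mA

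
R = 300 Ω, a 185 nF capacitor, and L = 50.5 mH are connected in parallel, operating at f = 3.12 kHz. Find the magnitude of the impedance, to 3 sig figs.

ω = 2πf = 19600 rad/s
X_L = ωL = 990 Ω
X_C = 1/(ωC) = 276 Ω
Parallel: admittances add. Y = 1/R + 1/(jωL) + jωC
Y = (0.00333 + j0.00262) S
|Y| = 0.00424 S → |Z| = 1/|Y| = 236 Ω, ∠Z = −∠Y = -38.1°

236 Ω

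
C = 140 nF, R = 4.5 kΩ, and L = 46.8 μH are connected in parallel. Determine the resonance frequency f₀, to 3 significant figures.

ω₀ = 1/√(LC) = 1/√(4.68e-05 × 1.4e-07) = 390700 rad/s
f₀ = ω₀/(2π) = 62.2 kHz

62.2 kHz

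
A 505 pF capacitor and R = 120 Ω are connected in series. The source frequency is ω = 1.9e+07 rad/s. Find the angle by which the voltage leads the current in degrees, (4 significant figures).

X_C = 1/(ωC) = 104.2 Ω
Z = 120.0 − j104.2 Ω
|Z| = √(120.0² + 104.2²) = 158.9 Ω
∠Z = arctan(-104.2/120.0) = -40.97°

-40.97°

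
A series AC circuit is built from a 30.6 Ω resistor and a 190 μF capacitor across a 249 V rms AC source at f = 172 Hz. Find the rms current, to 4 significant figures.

ω = 2πf = 1081 rad/s
X_C = 1/(ωC) = 4.870 Ω
Z = 30.60 − j4.870 Ω
|Z| = √(30.60² + 4.870²) = 30.99 Ω
I = V/|Z| = 249/30.99 = 8.036 A

8.036 A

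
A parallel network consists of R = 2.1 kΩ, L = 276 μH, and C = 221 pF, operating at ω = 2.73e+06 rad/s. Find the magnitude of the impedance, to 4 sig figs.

1154 Ω

X_L = ωL = 753.5 Ω
X_C = 1/(ωC) = 1657 Ω
Parallel: admittances add. Y = 1/R + 1/(jωL) + jωC
Y = (0.0004762 − j0.0007238) S
|Y| = 0.0008664 S → |Z| = 1/|Y| = 1154 Ω, ∠Z = −∠Y = 56.66°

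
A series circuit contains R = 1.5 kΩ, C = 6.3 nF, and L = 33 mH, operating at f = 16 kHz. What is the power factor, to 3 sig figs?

ω = 2πf = 100500 rad/s
X_L = ωL = 3320 Ω
X_C = 1/(ωC) = 1580 Ω
Net reactance X = X_L − X_C = 1740 Ω
Z = 1500 + j1740 Ω
|Z| = √(1500² + 1740²) = 2300 Ω
∠Z = arctan(1740/1500) = 49.2°
cos φ = cos(49.2°) = 0.653

0.653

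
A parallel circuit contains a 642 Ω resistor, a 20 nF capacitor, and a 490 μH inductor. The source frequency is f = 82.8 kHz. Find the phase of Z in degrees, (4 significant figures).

-76.49°

ω = 2πf = 520200 rad/s
X_L = ωL = 254.9 Ω
X_C = 1/(ωC) = 96.11 Ω
Parallel: admittances add. Y = 1/R + 1/(jωL) + jωC
Y = (0.001558 + j0.006482) S
|Y| = 0.006667 S → |Z| = 1/|Y| = 150.0 Ω, ∠Z = −∠Y = -76.49°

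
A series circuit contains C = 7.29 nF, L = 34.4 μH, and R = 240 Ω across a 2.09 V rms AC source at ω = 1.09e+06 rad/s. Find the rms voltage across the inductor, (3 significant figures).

0.306 V

X_L = ωL = 37.5 Ω
X_C = 1/(ωC) = 126 Ω
Net reactance X = X_L − X_C = -88.4 Ω
Z = 240 − j88.4 Ω
|Z| = √(240² + 88.4²) = 256 Ω
I = V/|Z| = 8.17 mA
V_L = I·|Z_L| = 0.00817 × 37.5 = 0.306 V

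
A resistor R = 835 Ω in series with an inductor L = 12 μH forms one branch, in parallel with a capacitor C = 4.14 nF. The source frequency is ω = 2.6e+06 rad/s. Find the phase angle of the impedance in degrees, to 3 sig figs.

-83.6°

X_L = ωL = 31.2 Ω
X_C = 1/(ωC) = 92.9 Ω
Branch 1 (R+jX_L): Z₁ = 835 + j31.2 Ω, |Z₁| = 836 Ω
Branch 2 (−jX_C): Z₂ = −j92.9 Ω
Parallel: Z = Z₁Z₂/(Z₁+Z₂), |Z| = 92.7 Ω, ∠Z = -83.6°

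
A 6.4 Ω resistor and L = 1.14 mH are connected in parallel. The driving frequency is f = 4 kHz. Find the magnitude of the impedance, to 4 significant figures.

6.246 Ω

ω = 2πf = 25130 rad/s
X_L = ωL = 28.65 Ω
Parallel: admittances add. Y = 1/R + 1/(jωL)
Y = (0.1562 − j0.03490) S
|Y| = 0.1601 S → |Z| = 1/|Y| = 6.246 Ω, ∠Z = −∠Y = 12.59°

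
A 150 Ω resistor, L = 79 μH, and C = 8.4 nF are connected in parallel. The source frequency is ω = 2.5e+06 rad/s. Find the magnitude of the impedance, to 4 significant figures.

57.89 Ω

X_L = ωL = 197.5 Ω
X_C = 1/(ωC) = 47.62 Ω
Parallel: admittances add. Y = 1/R + 1/(jωL) + jωC
Y = (0.006667 + j0.01594) S
|Y| = 0.01727 S → |Z| = 1/|Y| = 57.89 Ω, ∠Z = −∠Y = -67.30°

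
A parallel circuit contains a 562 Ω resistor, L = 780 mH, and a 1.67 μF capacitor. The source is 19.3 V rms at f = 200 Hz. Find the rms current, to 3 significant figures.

40.2 mA

ω = 2πf = 1257 rad/s
X_L = ωL = 980 Ω
X_C = 1/(ωC) = 477 Ω
Parallel: admittances add. Y = 1/R + 1/(jωL) + jωC
Y = (0.00178 + j0.00108) S
|Y| = 0.00208 S → |Z| = 1/|Y| = 481 Ω, ∠Z = −∠Y = -31.2°
I = V/|Z| = 19.3/481 = 40.2 mA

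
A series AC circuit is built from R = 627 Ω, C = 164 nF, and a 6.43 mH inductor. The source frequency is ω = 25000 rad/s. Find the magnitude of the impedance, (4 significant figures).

632.5 Ω

X_L = ωL = 160.8 Ω
X_C = 1/(ωC) = 243.9 Ω
Net reactance X = X_L − X_C = -83.15 Ω
Z = 627.0 − j83.15 Ω
|Z| = √(627.0² + 83.15²) = 632.5 Ω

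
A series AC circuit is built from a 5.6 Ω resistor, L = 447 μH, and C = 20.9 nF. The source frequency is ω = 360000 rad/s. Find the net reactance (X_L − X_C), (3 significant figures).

28.0 Ω

X_L = ωL = 161 Ω
X_C = 1/(ωC) = 133 Ω
X = 161 − 133 = 28.0 Ω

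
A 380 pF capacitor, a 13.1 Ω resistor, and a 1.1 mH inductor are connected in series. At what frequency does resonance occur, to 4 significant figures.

246.2 kHz

ω₀ = 1/√(LC) = 1/√(0.0011 × 3.8e-10) = 1.547e+06 rad/s
f₀ = ω₀/(2π) = 246.2 kHz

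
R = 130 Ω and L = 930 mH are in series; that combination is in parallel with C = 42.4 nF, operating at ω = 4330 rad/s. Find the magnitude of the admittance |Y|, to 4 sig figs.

64.97 μS

X_L = ωL = 4027 Ω
X_C = 1/(ωC) = 5447 Ω
Branch 1 (R+jX_L): Z₁ = 130.0 + j4027 Ω, |Z₁| = 4029 Ω
Branch 2 (−jX_C): Z₂ = −j5447 Ω
Parallel: Z = Z₁Z₂/(Z₁+Z₂), |Z| = 15390 Ω, ∠Z = 82.92°
|Y| = 1/|Z| = 64.97 μS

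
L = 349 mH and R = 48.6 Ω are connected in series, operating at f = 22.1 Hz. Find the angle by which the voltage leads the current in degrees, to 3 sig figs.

44.9°

ω = 2πf = 138.9 rad/s
X_L = ωL = 48.5 Ω
Z = 48.6 + j48.5 Ω
|Z| = √(48.6² + 48.5²) = 68.6 Ω
∠Z = arctan(48.5/48.6) = 44.9°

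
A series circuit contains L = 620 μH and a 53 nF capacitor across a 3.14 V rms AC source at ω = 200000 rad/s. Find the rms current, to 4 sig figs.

105.9 mA

X_L = ωL = 124.0 Ω
X_C = 1/(ωC) = 94.34 Ω
Net reactance X = X_L − X_C = 29.66 Ω
Z = j29.66 Ω
|Z| = √(0² + 29.66²) = 29.66 Ω
I = V/|Z| = 3.14/29.66 = 105.9 mA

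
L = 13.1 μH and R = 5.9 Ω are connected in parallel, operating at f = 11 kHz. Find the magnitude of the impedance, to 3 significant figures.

0.895 Ω

ω = 2πf = 69120 rad/s
X_L = ωL = 0.905 Ω
Parallel: admittances add. Y = 1/R + 1/(jωL)
Y = (0.169 − j1.10) S
|Y| = 1.12 S → |Z| = 1/|Y| = 0.895 Ω, ∠Z = −∠Y = 81.3°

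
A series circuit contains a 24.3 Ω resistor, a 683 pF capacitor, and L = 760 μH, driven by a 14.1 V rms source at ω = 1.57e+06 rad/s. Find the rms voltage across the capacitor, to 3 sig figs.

X_L = ωL = 1190 Ω
X_C = 1/(ωC) = 933 Ω
Net reactance X = X_L − X_C = 261 Ω
Z = 24.3 + j261 Ω
|Z| = √(24.3² + 261²) = 262 Ω
I = V/|Z| = 53.9 mA
V_C = I·|Z_C| = 0.0539 × 933 = 50.2 V

50.2 V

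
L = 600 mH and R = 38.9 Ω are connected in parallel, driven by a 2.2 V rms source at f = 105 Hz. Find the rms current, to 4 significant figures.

ω = 2πf = 659.7 rad/s
X_L = ωL = 395.8 Ω
Parallel: admittances add. Y = 1/R + 1/(jωL)
Y = (0.02571 − j0.002526) S
|Y| = 0.02583 S → |Z| = 1/|Y| = 38.71 Ω, ∠Z = −∠Y = 5.613°
I = V/|Z| = 2.2/38.71 = 56.83 mA

56.83 mA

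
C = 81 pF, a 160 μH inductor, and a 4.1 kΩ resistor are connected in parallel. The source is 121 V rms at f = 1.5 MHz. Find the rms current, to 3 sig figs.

ω = 2πf = 9.425e+06 rad/s
X_L = ωL = 1510 Ω
X_C = 1/(ωC) = 1310 Ω
Parallel: admittances add. Y = 1/R + 1/(jωL) + jωC
Y = (0.000244 + j0.000100) S
|Y| = 0.000264 S → |Z| = 1/|Y| = 3790 Ω, ∠Z = −∠Y = -22.3°
I = V/|Z| = 121/3790 = 31.9 mA

31.9 mA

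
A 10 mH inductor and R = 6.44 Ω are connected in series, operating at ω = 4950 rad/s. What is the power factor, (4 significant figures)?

X_L = ωL = 49.50 Ω
Z = 6.440 + j49.50 Ω
|Z| = √(6.440² + 49.50²) = 49.92 Ω
∠Z = arctan(49.50/6.440) = 82.59°
cos φ = cos(82.59°) = 0.1290

0.1290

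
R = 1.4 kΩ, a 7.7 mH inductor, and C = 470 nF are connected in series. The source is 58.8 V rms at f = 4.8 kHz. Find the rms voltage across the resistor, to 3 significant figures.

58.4 V

ω = 2πf = 30160 rad/s
X_L = ωL = 232 Ω
X_C = 1/(ωC) = 70.5 Ω
Net reactance X = X_L − X_C = 162 Ω
Z = 1400 + j162 Ω
|Z| = √(1400² + 162²) = 1410 Ω
I = V/|Z| = 41.7 mA
V_R = I·|Z_R| = 0.0417 × 1400 = 58.4 V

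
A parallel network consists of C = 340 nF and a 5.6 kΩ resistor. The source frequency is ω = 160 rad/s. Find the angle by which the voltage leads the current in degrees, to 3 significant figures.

-16.9°

X_C = 1/(ωC) = 18400 Ω
Parallel: admittances add. Y = 1/R + jωC
Y = (0.000179 + j5.44e-05) S
|Y| = 0.000187 S → |Z| = 1/|Y| = 5360 Ω, ∠Z = −∠Y = -16.9°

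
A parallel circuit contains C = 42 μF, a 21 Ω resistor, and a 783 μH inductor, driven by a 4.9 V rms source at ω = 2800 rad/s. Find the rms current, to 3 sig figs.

1.68 A

X_L = ωL = 2.19 Ω
X_C = 1/(ωC) = 8.50 Ω
Parallel: admittances add. Y = 1/R + 1/(jωL) + jωC
Y = (0.0476 − j0.339) S
|Y| = 0.342 S → |Z| = 1/|Y| = 2.93 Ω, ∠Z = −∠Y = 82.0°
I = V/|Z| = 4.9/2.93 = 1.68 A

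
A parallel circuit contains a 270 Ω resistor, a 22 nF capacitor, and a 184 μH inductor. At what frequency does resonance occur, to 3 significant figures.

79.1 kHz

ω₀ = 1/√(LC) = 1/√(0.000184 × 2.2e-08) = 497000 rad/s
f₀ = ω₀/(2π) = 79.1 kHz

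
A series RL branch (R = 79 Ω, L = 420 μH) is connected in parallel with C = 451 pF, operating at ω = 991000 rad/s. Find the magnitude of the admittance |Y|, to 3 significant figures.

X_L = ωL = 416 Ω
X_C = 1/(ωC) = 2240 Ω
Branch 1 (R+jX_L): Z₁ = 79.0 + j416 Ω, |Z₁| = 424 Ω
Branch 2 (−jX_C): Z₂ = −j2240 Ω
Parallel: Z = Z₁Z₂/(Z₁+Z₂), |Z| = 520 Ω, ∠Z = 76.8°
|Y| = 1/|Z| = 1.92 mS

1.92 mS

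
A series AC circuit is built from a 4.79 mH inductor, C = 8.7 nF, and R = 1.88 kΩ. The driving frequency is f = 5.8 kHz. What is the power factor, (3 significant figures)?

ω = 2πf = 36440 rad/s
X_L = ωL = 175 Ω
X_C = 1/(ωC) = 3150 Ω
Net reactance X = X_L − X_C = -2980 Ω
Z = 1880 − j2980 Ω
|Z| = √(1880² + 2980²) = 3520 Ω
∠Z = arctan(-2980/1880) = -57.7°
cos φ = cos(-57.7°) = 0.534

0.534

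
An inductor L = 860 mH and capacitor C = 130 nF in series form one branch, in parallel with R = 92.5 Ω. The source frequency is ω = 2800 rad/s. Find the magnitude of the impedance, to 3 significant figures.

89.2 Ω

X_L = ωL = 2410 Ω
X_C = 1/(ωC) = 2750 Ω
Branch 1: Z₁ = R = 92.5 Ω
Branch 2 (series LC): Z₂ = j(X_L − X_C) = −j339 Ω
Parallel: Z = Z₁Z₂/(Z₁+Z₂), |Z| = 89.2 Ω, ∠Z = -15.3°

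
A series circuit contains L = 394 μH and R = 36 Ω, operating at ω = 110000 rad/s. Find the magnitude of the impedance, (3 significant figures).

X_L = ωL = 43.3 Ω
Z = 36.0 + j43.3 Ω
|Z| = √(36.0² + 43.3²) = 56.3 Ω

56.3 Ω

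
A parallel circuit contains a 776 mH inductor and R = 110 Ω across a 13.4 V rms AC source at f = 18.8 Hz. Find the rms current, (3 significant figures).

190 mA

ω = 2πf = 118.1 rad/s
X_L = ωL = 91.7 Ω
Parallel: admittances add. Y = 1/R + 1/(jωL)
Y = (0.00909 − j0.0109) S
|Y| = 0.0142 S → |Z| = 1/|Y| = 70.4 Ω, ∠Z = −∠Y = 50.2°
I = V/|Z| = 13.4/70.4 = 190 mA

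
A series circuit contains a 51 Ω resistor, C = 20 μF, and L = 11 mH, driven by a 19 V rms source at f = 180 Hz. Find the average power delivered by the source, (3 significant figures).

ω = 2πf = 1131 rad/s
X_L = ωL = 12.4 Ω
X_C = 1/(ωC) = 44.2 Ω
Net reactance X = X_L − X_C = -31.8 Ω
Z = 51.0 − j31.8 Ω
|Z| = √(51.0² + 31.8²) = 60.1 Ω
∠Z = arctan(-31.8/51.0) = -31.9°
I = V/|Z| = 316 mA
P = VI cos φ = 19 × 0.316 × cos(-31.9°) = 5.10 W

5.10 W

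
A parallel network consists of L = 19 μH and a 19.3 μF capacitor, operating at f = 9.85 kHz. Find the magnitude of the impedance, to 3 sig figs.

ω = 2πf = 61890 rad/s
X_L = ωL = 1.18 Ω
X_C = 1/(ωC) = 0.837 Ω
Parallel: admittances add. Y = 1/(jωL) + jωC
Y = (0 + j0.344) S
|Y| = 0.344 S → |Z| = 1/|Y| = 2.91 Ω, ∠Z = −∠Y = -90.0°

2.91 Ω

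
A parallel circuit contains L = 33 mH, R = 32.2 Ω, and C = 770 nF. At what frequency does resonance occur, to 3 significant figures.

998 Hz

ω₀ = 1/√(LC) = 1/√(0.033 × 7.7e-07) = 6273 rad/s
f₀ = ω₀/(2π) = 998 Hz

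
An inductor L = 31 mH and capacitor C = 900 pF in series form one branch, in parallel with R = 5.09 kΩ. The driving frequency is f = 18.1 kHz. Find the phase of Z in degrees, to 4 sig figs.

ω = 2πf = 113700 rad/s
X_L = ωL = 3525 Ω
X_C = 1/(ωC) = 9770 Ω
Branch 1: Z₁ = R = 5090 Ω
Branch 2 (series LC): Z₂ = j(X_L − X_C) = −j6245 Ω
Parallel: Z = Z₁Z₂/(Z₁+Z₂), |Z| = 3945 Ω, ∠Z = -39.18°

-39.18°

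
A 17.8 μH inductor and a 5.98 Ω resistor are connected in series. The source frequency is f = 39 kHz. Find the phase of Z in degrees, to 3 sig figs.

36.1°

ω = 2πf = 245000 rad/s
X_L = ωL = 4.36 Ω
Z = 5.98 + j4.36 Ω
|Z| = √(5.98² + 4.36²) = 7.40 Ω
∠Z = arctan(4.36/5.98) = 36.1°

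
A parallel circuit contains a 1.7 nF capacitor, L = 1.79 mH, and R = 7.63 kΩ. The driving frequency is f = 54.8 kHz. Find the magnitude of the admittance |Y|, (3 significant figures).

1.05 mS

ω = 2πf = 344300 rad/s
X_L = ωL = 616 Ω
X_C = 1/(ωC) = 1710 Ω
Parallel: admittances add. Y = 1/R + 1/(jωL) + jωC
Y = (0.000131 − j0.00104) S
|Y| = 0.00105 S → |Z| = 1/|Y| = 957 Ω, ∠Z = −∠Y = 82.8°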